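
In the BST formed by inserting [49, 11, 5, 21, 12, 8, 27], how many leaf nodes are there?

Tree built from: [49, 11, 5, 21, 12, 8, 27]
Tree (level-order array): [49, 11, None, 5, 21, None, 8, 12, 27]
Rule: A leaf has 0 children.
Per-node child counts:
  node 49: 1 child(ren)
  node 11: 2 child(ren)
  node 5: 1 child(ren)
  node 8: 0 child(ren)
  node 21: 2 child(ren)
  node 12: 0 child(ren)
  node 27: 0 child(ren)
Matching nodes: [8, 12, 27]
Count of leaf nodes: 3


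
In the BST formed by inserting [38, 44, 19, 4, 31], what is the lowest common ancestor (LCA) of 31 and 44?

Tree insertion order: [38, 44, 19, 4, 31]
Tree (level-order array): [38, 19, 44, 4, 31]
In a BST, the LCA of p=31, q=44 is the first node v on the
root-to-leaf path with p <= v <= q (go left if both < v, right if both > v).
Walk from root:
  at 38: 31 <= 38 <= 44, this is the LCA
LCA = 38


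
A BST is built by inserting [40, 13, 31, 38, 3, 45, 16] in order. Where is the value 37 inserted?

Starting tree (level order): [40, 13, 45, 3, 31, None, None, None, None, 16, 38]
Insertion path: 40 -> 13 -> 31 -> 38
Result: insert 37 as left child of 38
Final tree (level order): [40, 13, 45, 3, 31, None, None, None, None, 16, 38, None, None, 37]


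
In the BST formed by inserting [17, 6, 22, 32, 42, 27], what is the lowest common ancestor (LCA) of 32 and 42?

Tree insertion order: [17, 6, 22, 32, 42, 27]
Tree (level-order array): [17, 6, 22, None, None, None, 32, 27, 42]
In a BST, the LCA of p=32, q=42 is the first node v on the
root-to-leaf path with p <= v <= q (go left if both < v, right if both > v).
Walk from root:
  at 17: both 32 and 42 > 17, go right
  at 22: both 32 and 42 > 22, go right
  at 32: 32 <= 32 <= 42, this is the LCA
LCA = 32


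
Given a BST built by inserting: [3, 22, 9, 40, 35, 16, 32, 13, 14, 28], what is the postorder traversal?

Tree insertion order: [3, 22, 9, 40, 35, 16, 32, 13, 14, 28]
Tree (level-order array): [3, None, 22, 9, 40, None, 16, 35, None, 13, None, 32, None, None, 14, 28]
Postorder traversal: [14, 13, 16, 9, 28, 32, 35, 40, 22, 3]


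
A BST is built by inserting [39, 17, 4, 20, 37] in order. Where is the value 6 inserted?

Starting tree (level order): [39, 17, None, 4, 20, None, None, None, 37]
Insertion path: 39 -> 17 -> 4
Result: insert 6 as right child of 4
Final tree (level order): [39, 17, None, 4, 20, None, 6, None, 37]


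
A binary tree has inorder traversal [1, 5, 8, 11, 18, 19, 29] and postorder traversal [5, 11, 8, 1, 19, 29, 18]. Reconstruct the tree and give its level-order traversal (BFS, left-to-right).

Inorder:   [1, 5, 8, 11, 18, 19, 29]
Postorder: [5, 11, 8, 1, 19, 29, 18]
Algorithm: postorder visits root last, so walk postorder right-to-left;
each value is the root of the current inorder slice — split it at that
value, recurse on the right subtree first, then the left.
Recursive splits:
  root=18; inorder splits into left=[1, 5, 8, 11], right=[19, 29]
  root=29; inorder splits into left=[19], right=[]
  root=19; inorder splits into left=[], right=[]
  root=1; inorder splits into left=[], right=[5, 8, 11]
  root=8; inorder splits into left=[5], right=[11]
  root=11; inorder splits into left=[], right=[]
  root=5; inorder splits into left=[], right=[]
Reconstructed level-order: [18, 1, 29, 8, 19, 5, 11]


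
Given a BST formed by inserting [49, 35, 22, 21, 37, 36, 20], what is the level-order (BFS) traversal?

Tree insertion order: [49, 35, 22, 21, 37, 36, 20]
Tree (level-order array): [49, 35, None, 22, 37, 21, None, 36, None, 20]
BFS from the root, enqueuing left then right child of each popped node:
  queue [49] -> pop 49, enqueue [35], visited so far: [49]
  queue [35] -> pop 35, enqueue [22, 37], visited so far: [49, 35]
  queue [22, 37] -> pop 22, enqueue [21], visited so far: [49, 35, 22]
  queue [37, 21] -> pop 37, enqueue [36], visited so far: [49, 35, 22, 37]
  queue [21, 36] -> pop 21, enqueue [20], visited so far: [49, 35, 22, 37, 21]
  queue [36, 20] -> pop 36, enqueue [none], visited so far: [49, 35, 22, 37, 21, 36]
  queue [20] -> pop 20, enqueue [none], visited so far: [49, 35, 22, 37, 21, 36, 20]
Result: [49, 35, 22, 37, 21, 36, 20]


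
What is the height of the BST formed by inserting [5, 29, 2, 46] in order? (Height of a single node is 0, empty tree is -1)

Insertion order: [5, 29, 2, 46]
Tree (level-order array): [5, 2, 29, None, None, None, 46]
Compute height bottom-up (empty subtree = -1):
  height(2) = 1 + max(-1, -1) = 0
  height(46) = 1 + max(-1, -1) = 0
  height(29) = 1 + max(-1, 0) = 1
  height(5) = 1 + max(0, 1) = 2
Height = 2


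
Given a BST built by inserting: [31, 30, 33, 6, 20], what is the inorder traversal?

Tree insertion order: [31, 30, 33, 6, 20]
Tree (level-order array): [31, 30, 33, 6, None, None, None, None, 20]
Inorder traversal: [6, 20, 30, 31, 33]


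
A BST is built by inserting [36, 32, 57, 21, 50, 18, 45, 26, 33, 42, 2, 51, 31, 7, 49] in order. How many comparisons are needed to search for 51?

Search path for 51: 36 -> 57 -> 50 -> 51
Found: True
Comparisons: 4


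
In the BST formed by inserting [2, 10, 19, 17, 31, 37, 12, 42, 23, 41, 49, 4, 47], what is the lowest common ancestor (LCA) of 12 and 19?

Tree insertion order: [2, 10, 19, 17, 31, 37, 12, 42, 23, 41, 49, 4, 47]
Tree (level-order array): [2, None, 10, 4, 19, None, None, 17, 31, 12, None, 23, 37, None, None, None, None, None, 42, 41, 49, None, None, 47]
In a BST, the LCA of p=12, q=19 is the first node v on the
root-to-leaf path with p <= v <= q (go left if both < v, right if both > v).
Walk from root:
  at 2: both 12 and 19 > 2, go right
  at 10: both 12 and 19 > 10, go right
  at 19: 12 <= 19 <= 19, this is the LCA
LCA = 19


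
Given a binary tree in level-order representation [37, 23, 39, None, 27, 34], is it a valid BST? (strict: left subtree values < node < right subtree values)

Level-order array: [37, 23, 39, None, 27, 34]
Validate using subtree bounds (lo, hi): at each node, require lo < value < hi,
then recurse left with hi=value and right with lo=value.
Preorder trace (stopping at first violation):
  at node 37 with bounds (-inf, +inf): OK
  at node 23 with bounds (-inf, 37): OK
  at node 27 with bounds (23, 37): OK
  at node 39 with bounds (37, +inf): OK
  at node 34 with bounds (37, 39): VIOLATION
Node 34 violates its bound: not (37 < 34 < 39).
Result: Not a valid BST


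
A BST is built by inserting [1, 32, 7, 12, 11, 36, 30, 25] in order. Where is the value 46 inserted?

Starting tree (level order): [1, None, 32, 7, 36, None, 12, None, None, 11, 30, None, None, 25]
Insertion path: 1 -> 32 -> 36
Result: insert 46 as right child of 36
Final tree (level order): [1, None, 32, 7, 36, None, 12, None, 46, 11, 30, None, None, None, None, 25]


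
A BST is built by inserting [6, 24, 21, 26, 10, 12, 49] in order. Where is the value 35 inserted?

Starting tree (level order): [6, None, 24, 21, 26, 10, None, None, 49, None, 12]
Insertion path: 6 -> 24 -> 26 -> 49
Result: insert 35 as left child of 49
Final tree (level order): [6, None, 24, 21, 26, 10, None, None, 49, None, 12, 35]


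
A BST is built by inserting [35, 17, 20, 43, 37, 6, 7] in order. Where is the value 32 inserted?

Starting tree (level order): [35, 17, 43, 6, 20, 37, None, None, 7]
Insertion path: 35 -> 17 -> 20
Result: insert 32 as right child of 20
Final tree (level order): [35, 17, 43, 6, 20, 37, None, None, 7, None, 32]


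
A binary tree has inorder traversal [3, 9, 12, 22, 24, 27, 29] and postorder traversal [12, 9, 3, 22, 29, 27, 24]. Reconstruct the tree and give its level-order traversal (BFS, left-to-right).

Inorder:   [3, 9, 12, 22, 24, 27, 29]
Postorder: [12, 9, 3, 22, 29, 27, 24]
Algorithm: postorder visits root last, so walk postorder right-to-left;
each value is the root of the current inorder slice — split it at that
value, recurse on the right subtree first, then the left.
Recursive splits:
  root=24; inorder splits into left=[3, 9, 12, 22], right=[27, 29]
  root=27; inorder splits into left=[], right=[29]
  root=29; inorder splits into left=[], right=[]
  root=22; inorder splits into left=[3, 9, 12], right=[]
  root=3; inorder splits into left=[], right=[9, 12]
  root=9; inorder splits into left=[], right=[12]
  root=12; inorder splits into left=[], right=[]
Reconstructed level-order: [24, 22, 27, 3, 29, 9, 12]


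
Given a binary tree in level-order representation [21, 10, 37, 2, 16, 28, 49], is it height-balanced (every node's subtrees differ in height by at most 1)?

Tree (level-order array): [21, 10, 37, 2, 16, 28, 49]
Definition: a tree is height-balanced if, at every node, |h(left) - h(right)| <= 1 (empty subtree has height -1).
Bottom-up per-node check:
  node 2: h_left=-1, h_right=-1, diff=0 [OK], height=0
  node 16: h_left=-1, h_right=-1, diff=0 [OK], height=0
  node 10: h_left=0, h_right=0, diff=0 [OK], height=1
  node 28: h_left=-1, h_right=-1, diff=0 [OK], height=0
  node 49: h_left=-1, h_right=-1, diff=0 [OK], height=0
  node 37: h_left=0, h_right=0, diff=0 [OK], height=1
  node 21: h_left=1, h_right=1, diff=0 [OK], height=2
All nodes satisfy the balance condition.
Result: Balanced


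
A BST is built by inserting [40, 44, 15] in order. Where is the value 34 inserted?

Starting tree (level order): [40, 15, 44]
Insertion path: 40 -> 15
Result: insert 34 as right child of 15
Final tree (level order): [40, 15, 44, None, 34]


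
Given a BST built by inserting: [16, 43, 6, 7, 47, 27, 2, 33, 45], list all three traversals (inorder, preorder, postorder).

Tree insertion order: [16, 43, 6, 7, 47, 27, 2, 33, 45]
Tree (level-order array): [16, 6, 43, 2, 7, 27, 47, None, None, None, None, None, 33, 45]
Inorder (L, root, R): [2, 6, 7, 16, 27, 33, 43, 45, 47]
Preorder (root, L, R): [16, 6, 2, 7, 43, 27, 33, 47, 45]
Postorder (L, R, root): [2, 7, 6, 33, 27, 45, 47, 43, 16]


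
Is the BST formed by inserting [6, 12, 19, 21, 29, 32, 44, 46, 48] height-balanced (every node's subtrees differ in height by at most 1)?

Tree (level-order array): [6, None, 12, None, 19, None, 21, None, 29, None, 32, None, 44, None, 46, None, 48]
Definition: a tree is height-balanced if, at every node, |h(left) - h(right)| <= 1 (empty subtree has height -1).
Bottom-up per-node check:
  node 48: h_left=-1, h_right=-1, diff=0 [OK], height=0
  node 46: h_left=-1, h_right=0, diff=1 [OK], height=1
  node 44: h_left=-1, h_right=1, diff=2 [FAIL (|-1-1|=2 > 1)], height=2
  node 32: h_left=-1, h_right=2, diff=3 [FAIL (|-1-2|=3 > 1)], height=3
  node 29: h_left=-1, h_right=3, diff=4 [FAIL (|-1-3|=4 > 1)], height=4
  node 21: h_left=-1, h_right=4, diff=5 [FAIL (|-1-4|=5 > 1)], height=5
  node 19: h_left=-1, h_right=5, diff=6 [FAIL (|-1-5|=6 > 1)], height=6
  node 12: h_left=-1, h_right=6, diff=7 [FAIL (|-1-6|=7 > 1)], height=7
  node 6: h_left=-1, h_right=7, diff=8 [FAIL (|-1-7|=8 > 1)], height=8
Node 44 violates the condition: |-1 - 1| = 2 > 1.
Result: Not balanced


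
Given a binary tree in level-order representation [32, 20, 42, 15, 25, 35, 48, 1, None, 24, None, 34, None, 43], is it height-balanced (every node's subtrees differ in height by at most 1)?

Tree (level-order array): [32, 20, 42, 15, 25, 35, 48, 1, None, 24, None, 34, None, 43]
Definition: a tree is height-balanced if, at every node, |h(left) - h(right)| <= 1 (empty subtree has height -1).
Bottom-up per-node check:
  node 1: h_left=-1, h_right=-1, diff=0 [OK], height=0
  node 15: h_left=0, h_right=-1, diff=1 [OK], height=1
  node 24: h_left=-1, h_right=-1, diff=0 [OK], height=0
  node 25: h_left=0, h_right=-1, diff=1 [OK], height=1
  node 20: h_left=1, h_right=1, diff=0 [OK], height=2
  node 34: h_left=-1, h_right=-1, diff=0 [OK], height=0
  node 35: h_left=0, h_right=-1, diff=1 [OK], height=1
  node 43: h_left=-1, h_right=-1, diff=0 [OK], height=0
  node 48: h_left=0, h_right=-1, diff=1 [OK], height=1
  node 42: h_left=1, h_right=1, diff=0 [OK], height=2
  node 32: h_left=2, h_right=2, diff=0 [OK], height=3
All nodes satisfy the balance condition.
Result: Balanced


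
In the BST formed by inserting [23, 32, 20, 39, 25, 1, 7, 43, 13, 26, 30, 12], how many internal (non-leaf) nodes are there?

Tree built from: [23, 32, 20, 39, 25, 1, 7, 43, 13, 26, 30, 12]
Tree (level-order array): [23, 20, 32, 1, None, 25, 39, None, 7, None, 26, None, 43, None, 13, None, 30, None, None, 12]
Rule: An internal node has at least one child.
Per-node child counts:
  node 23: 2 child(ren)
  node 20: 1 child(ren)
  node 1: 1 child(ren)
  node 7: 1 child(ren)
  node 13: 1 child(ren)
  node 12: 0 child(ren)
  node 32: 2 child(ren)
  node 25: 1 child(ren)
  node 26: 1 child(ren)
  node 30: 0 child(ren)
  node 39: 1 child(ren)
  node 43: 0 child(ren)
Matching nodes: [23, 20, 1, 7, 13, 32, 25, 26, 39]
Count of internal (non-leaf) nodes: 9


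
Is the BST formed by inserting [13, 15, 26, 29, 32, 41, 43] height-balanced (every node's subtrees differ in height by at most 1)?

Tree (level-order array): [13, None, 15, None, 26, None, 29, None, 32, None, 41, None, 43]
Definition: a tree is height-balanced if, at every node, |h(left) - h(right)| <= 1 (empty subtree has height -1).
Bottom-up per-node check:
  node 43: h_left=-1, h_right=-1, diff=0 [OK], height=0
  node 41: h_left=-1, h_right=0, diff=1 [OK], height=1
  node 32: h_left=-1, h_right=1, diff=2 [FAIL (|-1-1|=2 > 1)], height=2
  node 29: h_left=-1, h_right=2, diff=3 [FAIL (|-1-2|=3 > 1)], height=3
  node 26: h_left=-1, h_right=3, diff=4 [FAIL (|-1-3|=4 > 1)], height=4
  node 15: h_left=-1, h_right=4, diff=5 [FAIL (|-1-4|=5 > 1)], height=5
  node 13: h_left=-1, h_right=5, diff=6 [FAIL (|-1-5|=6 > 1)], height=6
Node 32 violates the condition: |-1 - 1| = 2 > 1.
Result: Not balanced


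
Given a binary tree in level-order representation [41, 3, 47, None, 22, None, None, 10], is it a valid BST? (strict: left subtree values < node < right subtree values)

Level-order array: [41, 3, 47, None, 22, None, None, 10]
Validate using subtree bounds (lo, hi): at each node, require lo < value < hi,
then recurse left with hi=value and right with lo=value.
Preorder trace (stopping at first violation):
  at node 41 with bounds (-inf, +inf): OK
  at node 3 with bounds (-inf, 41): OK
  at node 22 with bounds (3, 41): OK
  at node 10 with bounds (3, 22): OK
  at node 47 with bounds (41, +inf): OK
No violation found at any node.
Result: Valid BST


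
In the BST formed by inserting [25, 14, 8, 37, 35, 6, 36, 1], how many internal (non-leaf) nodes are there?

Tree built from: [25, 14, 8, 37, 35, 6, 36, 1]
Tree (level-order array): [25, 14, 37, 8, None, 35, None, 6, None, None, 36, 1]
Rule: An internal node has at least one child.
Per-node child counts:
  node 25: 2 child(ren)
  node 14: 1 child(ren)
  node 8: 1 child(ren)
  node 6: 1 child(ren)
  node 1: 0 child(ren)
  node 37: 1 child(ren)
  node 35: 1 child(ren)
  node 36: 0 child(ren)
Matching nodes: [25, 14, 8, 6, 37, 35]
Count of internal (non-leaf) nodes: 6


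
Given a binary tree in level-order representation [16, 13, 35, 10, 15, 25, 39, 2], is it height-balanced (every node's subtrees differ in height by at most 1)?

Tree (level-order array): [16, 13, 35, 10, 15, 25, 39, 2]
Definition: a tree is height-balanced if, at every node, |h(left) - h(right)| <= 1 (empty subtree has height -1).
Bottom-up per-node check:
  node 2: h_left=-1, h_right=-1, diff=0 [OK], height=0
  node 10: h_left=0, h_right=-1, diff=1 [OK], height=1
  node 15: h_left=-1, h_right=-1, diff=0 [OK], height=0
  node 13: h_left=1, h_right=0, diff=1 [OK], height=2
  node 25: h_left=-1, h_right=-1, diff=0 [OK], height=0
  node 39: h_left=-1, h_right=-1, diff=0 [OK], height=0
  node 35: h_left=0, h_right=0, diff=0 [OK], height=1
  node 16: h_left=2, h_right=1, diff=1 [OK], height=3
All nodes satisfy the balance condition.
Result: Balanced


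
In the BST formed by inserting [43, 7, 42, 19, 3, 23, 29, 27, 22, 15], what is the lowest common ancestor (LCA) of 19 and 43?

Tree insertion order: [43, 7, 42, 19, 3, 23, 29, 27, 22, 15]
Tree (level-order array): [43, 7, None, 3, 42, None, None, 19, None, 15, 23, None, None, 22, 29, None, None, 27]
In a BST, the LCA of p=19, q=43 is the first node v on the
root-to-leaf path with p <= v <= q (go left if both < v, right if both > v).
Walk from root:
  at 43: 19 <= 43 <= 43, this is the LCA
LCA = 43


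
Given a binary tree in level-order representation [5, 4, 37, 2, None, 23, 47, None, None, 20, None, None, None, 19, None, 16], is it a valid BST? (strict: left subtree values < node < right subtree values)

Level-order array: [5, 4, 37, 2, None, 23, 47, None, None, 20, None, None, None, 19, None, 16]
Validate using subtree bounds (lo, hi): at each node, require lo < value < hi,
then recurse left with hi=value and right with lo=value.
Preorder trace (stopping at first violation):
  at node 5 with bounds (-inf, +inf): OK
  at node 4 with bounds (-inf, 5): OK
  at node 2 with bounds (-inf, 4): OK
  at node 37 with bounds (5, +inf): OK
  at node 23 with bounds (5, 37): OK
  at node 20 with bounds (5, 23): OK
  at node 19 with bounds (5, 20): OK
  at node 16 with bounds (5, 19): OK
  at node 47 with bounds (37, +inf): OK
No violation found at any node.
Result: Valid BST


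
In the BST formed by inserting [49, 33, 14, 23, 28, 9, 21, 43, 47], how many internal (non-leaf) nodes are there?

Tree built from: [49, 33, 14, 23, 28, 9, 21, 43, 47]
Tree (level-order array): [49, 33, None, 14, 43, 9, 23, None, 47, None, None, 21, 28]
Rule: An internal node has at least one child.
Per-node child counts:
  node 49: 1 child(ren)
  node 33: 2 child(ren)
  node 14: 2 child(ren)
  node 9: 0 child(ren)
  node 23: 2 child(ren)
  node 21: 0 child(ren)
  node 28: 0 child(ren)
  node 43: 1 child(ren)
  node 47: 0 child(ren)
Matching nodes: [49, 33, 14, 23, 43]
Count of internal (non-leaf) nodes: 5


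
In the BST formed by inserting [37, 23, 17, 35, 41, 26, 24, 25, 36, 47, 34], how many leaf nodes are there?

Tree built from: [37, 23, 17, 35, 41, 26, 24, 25, 36, 47, 34]
Tree (level-order array): [37, 23, 41, 17, 35, None, 47, None, None, 26, 36, None, None, 24, 34, None, None, None, 25]
Rule: A leaf has 0 children.
Per-node child counts:
  node 37: 2 child(ren)
  node 23: 2 child(ren)
  node 17: 0 child(ren)
  node 35: 2 child(ren)
  node 26: 2 child(ren)
  node 24: 1 child(ren)
  node 25: 0 child(ren)
  node 34: 0 child(ren)
  node 36: 0 child(ren)
  node 41: 1 child(ren)
  node 47: 0 child(ren)
Matching nodes: [17, 25, 34, 36, 47]
Count of leaf nodes: 5


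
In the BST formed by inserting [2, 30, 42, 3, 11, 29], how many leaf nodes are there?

Tree built from: [2, 30, 42, 3, 11, 29]
Tree (level-order array): [2, None, 30, 3, 42, None, 11, None, None, None, 29]
Rule: A leaf has 0 children.
Per-node child counts:
  node 2: 1 child(ren)
  node 30: 2 child(ren)
  node 3: 1 child(ren)
  node 11: 1 child(ren)
  node 29: 0 child(ren)
  node 42: 0 child(ren)
Matching nodes: [29, 42]
Count of leaf nodes: 2


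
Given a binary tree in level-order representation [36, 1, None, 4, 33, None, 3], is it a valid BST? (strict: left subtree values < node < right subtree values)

Level-order array: [36, 1, None, 4, 33, None, 3]
Validate using subtree bounds (lo, hi): at each node, require lo < value < hi,
then recurse left with hi=value and right with lo=value.
Preorder trace (stopping at first violation):
  at node 36 with bounds (-inf, +inf): OK
  at node 1 with bounds (-inf, 36): OK
  at node 4 with bounds (-inf, 1): VIOLATION
Node 4 violates its bound: not (-inf < 4 < 1).
Result: Not a valid BST


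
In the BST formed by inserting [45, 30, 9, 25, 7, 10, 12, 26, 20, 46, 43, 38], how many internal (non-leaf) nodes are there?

Tree built from: [45, 30, 9, 25, 7, 10, 12, 26, 20, 46, 43, 38]
Tree (level-order array): [45, 30, 46, 9, 43, None, None, 7, 25, 38, None, None, None, 10, 26, None, None, None, 12, None, None, None, 20]
Rule: An internal node has at least one child.
Per-node child counts:
  node 45: 2 child(ren)
  node 30: 2 child(ren)
  node 9: 2 child(ren)
  node 7: 0 child(ren)
  node 25: 2 child(ren)
  node 10: 1 child(ren)
  node 12: 1 child(ren)
  node 20: 0 child(ren)
  node 26: 0 child(ren)
  node 43: 1 child(ren)
  node 38: 0 child(ren)
  node 46: 0 child(ren)
Matching nodes: [45, 30, 9, 25, 10, 12, 43]
Count of internal (non-leaf) nodes: 7


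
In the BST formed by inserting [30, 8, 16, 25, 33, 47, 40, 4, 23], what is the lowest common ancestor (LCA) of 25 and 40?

Tree insertion order: [30, 8, 16, 25, 33, 47, 40, 4, 23]
Tree (level-order array): [30, 8, 33, 4, 16, None, 47, None, None, None, 25, 40, None, 23]
In a BST, the LCA of p=25, q=40 is the first node v on the
root-to-leaf path with p <= v <= q (go left if both < v, right if both > v).
Walk from root:
  at 30: 25 <= 30 <= 40, this is the LCA
LCA = 30


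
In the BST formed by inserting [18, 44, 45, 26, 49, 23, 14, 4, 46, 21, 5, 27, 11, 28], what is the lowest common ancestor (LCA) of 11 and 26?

Tree insertion order: [18, 44, 45, 26, 49, 23, 14, 4, 46, 21, 5, 27, 11, 28]
Tree (level-order array): [18, 14, 44, 4, None, 26, 45, None, 5, 23, 27, None, 49, None, 11, 21, None, None, 28, 46]
In a BST, the LCA of p=11, q=26 is the first node v on the
root-to-leaf path with p <= v <= q (go left if both < v, right if both > v).
Walk from root:
  at 18: 11 <= 18 <= 26, this is the LCA
LCA = 18


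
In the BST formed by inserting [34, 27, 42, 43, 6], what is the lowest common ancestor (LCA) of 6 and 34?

Tree insertion order: [34, 27, 42, 43, 6]
Tree (level-order array): [34, 27, 42, 6, None, None, 43]
In a BST, the LCA of p=6, q=34 is the first node v on the
root-to-leaf path with p <= v <= q (go left if both < v, right if both > v).
Walk from root:
  at 34: 6 <= 34 <= 34, this is the LCA
LCA = 34


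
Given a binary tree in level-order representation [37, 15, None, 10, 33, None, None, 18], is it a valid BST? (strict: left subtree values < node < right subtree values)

Level-order array: [37, 15, None, 10, 33, None, None, 18]
Validate using subtree bounds (lo, hi): at each node, require lo < value < hi,
then recurse left with hi=value and right with lo=value.
Preorder trace (stopping at first violation):
  at node 37 with bounds (-inf, +inf): OK
  at node 15 with bounds (-inf, 37): OK
  at node 10 with bounds (-inf, 15): OK
  at node 33 with bounds (15, 37): OK
  at node 18 with bounds (15, 33): OK
No violation found at any node.
Result: Valid BST


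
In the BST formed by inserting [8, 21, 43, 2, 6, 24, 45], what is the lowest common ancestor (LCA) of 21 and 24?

Tree insertion order: [8, 21, 43, 2, 6, 24, 45]
Tree (level-order array): [8, 2, 21, None, 6, None, 43, None, None, 24, 45]
In a BST, the LCA of p=21, q=24 is the first node v on the
root-to-leaf path with p <= v <= q (go left if both < v, right if both > v).
Walk from root:
  at 8: both 21 and 24 > 8, go right
  at 21: 21 <= 21 <= 24, this is the LCA
LCA = 21


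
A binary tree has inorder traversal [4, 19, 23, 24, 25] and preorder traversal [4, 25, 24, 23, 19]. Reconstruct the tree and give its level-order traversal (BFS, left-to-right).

Inorder:  [4, 19, 23, 24, 25]
Preorder: [4, 25, 24, 23, 19]
Algorithm: preorder visits root first, so consume preorder in order;
for each root, split the current inorder slice at that value into
left-subtree inorder and right-subtree inorder, then recurse.
Recursive splits:
  root=4; inorder splits into left=[], right=[19, 23, 24, 25]
  root=25; inorder splits into left=[19, 23, 24], right=[]
  root=24; inorder splits into left=[19, 23], right=[]
  root=23; inorder splits into left=[19], right=[]
  root=19; inorder splits into left=[], right=[]
Reconstructed level-order: [4, 25, 24, 23, 19]


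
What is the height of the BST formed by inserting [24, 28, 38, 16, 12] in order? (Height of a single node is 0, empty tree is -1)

Insertion order: [24, 28, 38, 16, 12]
Tree (level-order array): [24, 16, 28, 12, None, None, 38]
Compute height bottom-up (empty subtree = -1):
  height(12) = 1 + max(-1, -1) = 0
  height(16) = 1 + max(0, -1) = 1
  height(38) = 1 + max(-1, -1) = 0
  height(28) = 1 + max(-1, 0) = 1
  height(24) = 1 + max(1, 1) = 2
Height = 2


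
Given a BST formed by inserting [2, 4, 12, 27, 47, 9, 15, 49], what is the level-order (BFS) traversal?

Tree insertion order: [2, 4, 12, 27, 47, 9, 15, 49]
Tree (level-order array): [2, None, 4, None, 12, 9, 27, None, None, 15, 47, None, None, None, 49]
BFS from the root, enqueuing left then right child of each popped node:
  queue [2] -> pop 2, enqueue [4], visited so far: [2]
  queue [4] -> pop 4, enqueue [12], visited so far: [2, 4]
  queue [12] -> pop 12, enqueue [9, 27], visited so far: [2, 4, 12]
  queue [9, 27] -> pop 9, enqueue [none], visited so far: [2, 4, 12, 9]
  queue [27] -> pop 27, enqueue [15, 47], visited so far: [2, 4, 12, 9, 27]
  queue [15, 47] -> pop 15, enqueue [none], visited so far: [2, 4, 12, 9, 27, 15]
  queue [47] -> pop 47, enqueue [49], visited so far: [2, 4, 12, 9, 27, 15, 47]
  queue [49] -> pop 49, enqueue [none], visited so far: [2, 4, 12, 9, 27, 15, 47, 49]
Result: [2, 4, 12, 9, 27, 15, 47, 49]


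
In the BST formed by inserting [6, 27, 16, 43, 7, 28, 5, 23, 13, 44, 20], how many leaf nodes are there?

Tree built from: [6, 27, 16, 43, 7, 28, 5, 23, 13, 44, 20]
Tree (level-order array): [6, 5, 27, None, None, 16, 43, 7, 23, 28, 44, None, 13, 20]
Rule: A leaf has 0 children.
Per-node child counts:
  node 6: 2 child(ren)
  node 5: 0 child(ren)
  node 27: 2 child(ren)
  node 16: 2 child(ren)
  node 7: 1 child(ren)
  node 13: 0 child(ren)
  node 23: 1 child(ren)
  node 20: 0 child(ren)
  node 43: 2 child(ren)
  node 28: 0 child(ren)
  node 44: 0 child(ren)
Matching nodes: [5, 13, 20, 28, 44]
Count of leaf nodes: 5


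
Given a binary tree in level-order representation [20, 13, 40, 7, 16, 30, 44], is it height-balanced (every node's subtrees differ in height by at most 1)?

Tree (level-order array): [20, 13, 40, 7, 16, 30, 44]
Definition: a tree is height-balanced if, at every node, |h(left) - h(right)| <= 1 (empty subtree has height -1).
Bottom-up per-node check:
  node 7: h_left=-1, h_right=-1, diff=0 [OK], height=0
  node 16: h_left=-1, h_right=-1, diff=0 [OK], height=0
  node 13: h_left=0, h_right=0, diff=0 [OK], height=1
  node 30: h_left=-1, h_right=-1, diff=0 [OK], height=0
  node 44: h_left=-1, h_right=-1, diff=0 [OK], height=0
  node 40: h_left=0, h_right=0, diff=0 [OK], height=1
  node 20: h_left=1, h_right=1, diff=0 [OK], height=2
All nodes satisfy the balance condition.
Result: Balanced


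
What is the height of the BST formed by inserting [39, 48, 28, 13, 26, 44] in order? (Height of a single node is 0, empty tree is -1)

Insertion order: [39, 48, 28, 13, 26, 44]
Tree (level-order array): [39, 28, 48, 13, None, 44, None, None, 26]
Compute height bottom-up (empty subtree = -1):
  height(26) = 1 + max(-1, -1) = 0
  height(13) = 1 + max(-1, 0) = 1
  height(28) = 1 + max(1, -1) = 2
  height(44) = 1 + max(-1, -1) = 0
  height(48) = 1 + max(0, -1) = 1
  height(39) = 1 + max(2, 1) = 3
Height = 3


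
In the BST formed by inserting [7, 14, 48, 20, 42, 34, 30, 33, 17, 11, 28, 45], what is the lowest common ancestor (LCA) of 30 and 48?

Tree insertion order: [7, 14, 48, 20, 42, 34, 30, 33, 17, 11, 28, 45]
Tree (level-order array): [7, None, 14, 11, 48, None, None, 20, None, 17, 42, None, None, 34, 45, 30, None, None, None, 28, 33]
In a BST, the LCA of p=30, q=48 is the first node v on the
root-to-leaf path with p <= v <= q (go left if both < v, right if both > v).
Walk from root:
  at 7: both 30 and 48 > 7, go right
  at 14: both 30 and 48 > 14, go right
  at 48: 30 <= 48 <= 48, this is the LCA
LCA = 48


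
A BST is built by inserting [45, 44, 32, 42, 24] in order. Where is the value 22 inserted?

Starting tree (level order): [45, 44, None, 32, None, 24, 42]
Insertion path: 45 -> 44 -> 32 -> 24
Result: insert 22 as left child of 24
Final tree (level order): [45, 44, None, 32, None, 24, 42, 22]


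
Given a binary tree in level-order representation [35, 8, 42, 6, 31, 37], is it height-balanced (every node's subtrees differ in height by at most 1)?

Tree (level-order array): [35, 8, 42, 6, 31, 37]
Definition: a tree is height-balanced if, at every node, |h(left) - h(right)| <= 1 (empty subtree has height -1).
Bottom-up per-node check:
  node 6: h_left=-1, h_right=-1, diff=0 [OK], height=0
  node 31: h_left=-1, h_right=-1, diff=0 [OK], height=0
  node 8: h_left=0, h_right=0, diff=0 [OK], height=1
  node 37: h_left=-1, h_right=-1, diff=0 [OK], height=0
  node 42: h_left=0, h_right=-1, diff=1 [OK], height=1
  node 35: h_left=1, h_right=1, diff=0 [OK], height=2
All nodes satisfy the balance condition.
Result: Balanced


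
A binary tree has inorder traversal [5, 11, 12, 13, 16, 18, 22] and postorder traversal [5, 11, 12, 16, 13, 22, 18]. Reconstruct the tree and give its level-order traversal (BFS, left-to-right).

Inorder:   [5, 11, 12, 13, 16, 18, 22]
Postorder: [5, 11, 12, 16, 13, 22, 18]
Algorithm: postorder visits root last, so walk postorder right-to-left;
each value is the root of the current inorder slice — split it at that
value, recurse on the right subtree first, then the left.
Recursive splits:
  root=18; inorder splits into left=[5, 11, 12, 13, 16], right=[22]
  root=22; inorder splits into left=[], right=[]
  root=13; inorder splits into left=[5, 11, 12], right=[16]
  root=16; inorder splits into left=[], right=[]
  root=12; inorder splits into left=[5, 11], right=[]
  root=11; inorder splits into left=[5], right=[]
  root=5; inorder splits into left=[], right=[]
Reconstructed level-order: [18, 13, 22, 12, 16, 11, 5]


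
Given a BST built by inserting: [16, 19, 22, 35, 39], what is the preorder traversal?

Tree insertion order: [16, 19, 22, 35, 39]
Tree (level-order array): [16, None, 19, None, 22, None, 35, None, 39]
Preorder traversal: [16, 19, 22, 35, 39]


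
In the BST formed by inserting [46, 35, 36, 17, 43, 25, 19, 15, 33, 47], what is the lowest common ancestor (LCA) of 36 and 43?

Tree insertion order: [46, 35, 36, 17, 43, 25, 19, 15, 33, 47]
Tree (level-order array): [46, 35, 47, 17, 36, None, None, 15, 25, None, 43, None, None, 19, 33]
In a BST, the LCA of p=36, q=43 is the first node v on the
root-to-leaf path with p <= v <= q (go left if both < v, right if both > v).
Walk from root:
  at 46: both 36 and 43 < 46, go left
  at 35: both 36 and 43 > 35, go right
  at 36: 36 <= 36 <= 43, this is the LCA
LCA = 36


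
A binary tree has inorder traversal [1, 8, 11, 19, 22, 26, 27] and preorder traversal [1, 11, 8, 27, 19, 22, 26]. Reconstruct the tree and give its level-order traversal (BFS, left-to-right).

Inorder:  [1, 8, 11, 19, 22, 26, 27]
Preorder: [1, 11, 8, 27, 19, 22, 26]
Algorithm: preorder visits root first, so consume preorder in order;
for each root, split the current inorder slice at that value into
left-subtree inorder and right-subtree inorder, then recurse.
Recursive splits:
  root=1; inorder splits into left=[], right=[8, 11, 19, 22, 26, 27]
  root=11; inorder splits into left=[8], right=[19, 22, 26, 27]
  root=8; inorder splits into left=[], right=[]
  root=27; inorder splits into left=[19, 22, 26], right=[]
  root=19; inorder splits into left=[], right=[22, 26]
  root=22; inorder splits into left=[], right=[26]
  root=26; inorder splits into left=[], right=[]
Reconstructed level-order: [1, 11, 8, 27, 19, 22, 26]


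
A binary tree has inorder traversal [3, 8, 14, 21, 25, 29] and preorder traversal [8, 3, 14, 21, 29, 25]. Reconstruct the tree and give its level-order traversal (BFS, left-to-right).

Inorder:  [3, 8, 14, 21, 25, 29]
Preorder: [8, 3, 14, 21, 29, 25]
Algorithm: preorder visits root first, so consume preorder in order;
for each root, split the current inorder slice at that value into
left-subtree inorder and right-subtree inorder, then recurse.
Recursive splits:
  root=8; inorder splits into left=[3], right=[14, 21, 25, 29]
  root=3; inorder splits into left=[], right=[]
  root=14; inorder splits into left=[], right=[21, 25, 29]
  root=21; inorder splits into left=[], right=[25, 29]
  root=29; inorder splits into left=[25], right=[]
  root=25; inorder splits into left=[], right=[]
Reconstructed level-order: [8, 3, 14, 21, 29, 25]


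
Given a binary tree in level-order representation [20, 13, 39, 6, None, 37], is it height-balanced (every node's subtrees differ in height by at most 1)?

Tree (level-order array): [20, 13, 39, 6, None, 37]
Definition: a tree is height-balanced if, at every node, |h(left) - h(right)| <= 1 (empty subtree has height -1).
Bottom-up per-node check:
  node 6: h_left=-1, h_right=-1, diff=0 [OK], height=0
  node 13: h_left=0, h_right=-1, diff=1 [OK], height=1
  node 37: h_left=-1, h_right=-1, diff=0 [OK], height=0
  node 39: h_left=0, h_right=-1, diff=1 [OK], height=1
  node 20: h_left=1, h_right=1, diff=0 [OK], height=2
All nodes satisfy the balance condition.
Result: Balanced


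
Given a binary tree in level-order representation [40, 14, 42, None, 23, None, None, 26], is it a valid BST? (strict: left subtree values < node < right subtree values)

Level-order array: [40, 14, 42, None, 23, None, None, 26]
Validate using subtree bounds (lo, hi): at each node, require lo < value < hi,
then recurse left with hi=value and right with lo=value.
Preorder trace (stopping at first violation):
  at node 40 with bounds (-inf, +inf): OK
  at node 14 with bounds (-inf, 40): OK
  at node 23 with bounds (14, 40): OK
  at node 26 with bounds (14, 23): VIOLATION
Node 26 violates its bound: not (14 < 26 < 23).
Result: Not a valid BST


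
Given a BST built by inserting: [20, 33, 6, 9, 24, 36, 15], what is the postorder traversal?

Tree insertion order: [20, 33, 6, 9, 24, 36, 15]
Tree (level-order array): [20, 6, 33, None, 9, 24, 36, None, 15]
Postorder traversal: [15, 9, 6, 24, 36, 33, 20]


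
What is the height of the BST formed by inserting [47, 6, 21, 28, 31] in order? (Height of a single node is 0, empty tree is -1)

Insertion order: [47, 6, 21, 28, 31]
Tree (level-order array): [47, 6, None, None, 21, None, 28, None, 31]
Compute height bottom-up (empty subtree = -1):
  height(31) = 1 + max(-1, -1) = 0
  height(28) = 1 + max(-1, 0) = 1
  height(21) = 1 + max(-1, 1) = 2
  height(6) = 1 + max(-1, 2) = 3
  height(47) = 1 + max(3, -1) = 4
Height = 4


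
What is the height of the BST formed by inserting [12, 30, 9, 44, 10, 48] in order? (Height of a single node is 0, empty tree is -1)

Insertion order: [12, 30, 9, 44, 10, 48]
Tree (level-order array): [12, 9, 30, None, 10, None, 44, None, None, None, 48]
Compute height bottom-up (empty subtree = -1):
  height(10) = 1 + max(-1, -1) = 0
  height(9) = 1 + max(-1, 0) = 1
  height(48) = 1 + max(-1, -1) = 0
  height(44) = 1 + max(-1, 0) = 1
  height(30) = 1 + max(-1, 1) = 2
  height(12) = 1 + max(1, 2) = 3
Height = 3


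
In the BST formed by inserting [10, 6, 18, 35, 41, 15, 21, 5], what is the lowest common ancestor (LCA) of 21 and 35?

Tree insertion order: [10, 6, 18, 35, 41, 15, 21, 5]
Tree (level-order array): [10, 6, 18, 5, None, 15, 35, None, None, None, None, 21, 41]
In a BST, the LCA of p=21, q=35 is the first node v on the
root-to-leaf path with p <= v <= q (go left if both < v, right if both > v).
Walk from root:
  at 10: both 21 and 35 > 10, go right
  at 18: both 21 and 35 > 18, go right
  at 35: 21 <= 35 <= 35, this is the LCA
LCA = 35


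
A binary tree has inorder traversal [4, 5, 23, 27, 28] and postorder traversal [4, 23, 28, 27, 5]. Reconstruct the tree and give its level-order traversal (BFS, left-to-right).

Inorder:   [4, 5, 23, 27, 28]
Postorder: [4, 23, 28, 27, 5]
Algorithm: postorder visits root last, so walk postorder right-to-left;
each value is the root of the current inorder slice — split it at that
value, recurse on the right subtree first, then the left.
Recursive splits:
  root=5; inorder splits into left=[4], right=[23, 27, 28]
  root=27; inorder splits into left=[23], right=[28]
  root=28; inorder splits into left=[], right=[]
  root=23; inorder splits into left=[], right=[]
  root=4; inorder splits into left=[], right=[]
Reconstructed level-order: [5, 4, 27, 23, 28]


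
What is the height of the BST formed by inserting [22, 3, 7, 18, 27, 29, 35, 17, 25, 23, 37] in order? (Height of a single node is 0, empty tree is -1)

Insertion order: [22, 3, 7, 18, 27, 29, 35, 17, 25, 23, 37]
Tree (level-order array): [22, 3, 27, None, 7, 25, 29, None, 18, 23, None, None, 35, 17, None, None, None, None, 37]
Compute height bottom-up (empty subtree = -1):
  height(17) = 1 + max(-1, -1) = 0
  height(18) = 1 + max(0, -1) = 1
  height(7) = 1 + max(-1, 1) = 2
  height(3) = 1 + max(-1, 2) = 3
  height(23) = 1 + max(-1, -1) = 0
  height(25) = 1 + max(0, -1) = 1
  height(37) = 1 + max(-1, -1) = 0
  height(35) = 1 + max(-1, 0) = 1
  height(29) = 1 + max(-1, 1) = 2
  height(27) = 1 + max(1, 2) = 3
  height(22) = 1 + max(3, 3) = 4
Height = 4


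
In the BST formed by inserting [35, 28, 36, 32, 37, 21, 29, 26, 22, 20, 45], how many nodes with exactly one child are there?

Tree built from: [35, 28, 36, 32, 37, 21, 29, 26, 22, 20, 45]
Tree (level-order array): [35, 28, 36, 21, 32, None, 37, 20, 26, 29, None, None, 45, None, None, 22]
Rule: These are nodes with exactly 1 non-null child.
Per-node child counts:
  node 35: 2 child(ren)
  node 28: 2 child(ren)
  node 21: 2 child(ren)
  node 20: 0 child(ren)
  node 26: 1 child(ren)
  node 22: 0 child(ren)
  node 32: 1 child(ren)
  node 29: 0 child(ren)
  node 36: 1 child(ren)
  node 37: 1 child(ren)
  node 45: 0 child(ren)
Matching nodes: [26, 32, 36, 37]
Count of nodes with exactly one child: 4


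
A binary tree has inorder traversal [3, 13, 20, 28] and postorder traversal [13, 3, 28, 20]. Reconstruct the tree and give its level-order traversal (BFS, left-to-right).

Inorder:   [3, 13, 20, 28]
Postorder: [13, 3, 28, 20]
Algorithm: postorder visits root last, so walk postorder right-to-left;
each value is the root of the current inorder slice — split it at that
value, recurse on the right subtree first, then the left.
Recursive splits:
  root=20; inorder splits into left=[3, 13], right=[28]
  root=28; inorder splits into left=[], right=[]
  root=3; inorder splits into left=[], right=[13]
  root=13; inorder splits into left=[], right=[]
Reconstructed level-order: [20, 3, 28, 13]


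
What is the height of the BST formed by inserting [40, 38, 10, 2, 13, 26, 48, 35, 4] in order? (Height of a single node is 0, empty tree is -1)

Insertion order: [40, 38, 10, 2, 13, 26, 48, 35, 4]
Tree (level-order array): [40, 38, 48, 10, None, None, None, 2, 13, None, 4, None, 26, None, None, None, 35]
Compute height bottom-up (empty subtree = -1):
  height(4) = 1 + max(-1, -1) = 0
  height(2) = 1 + max(-1, 0) = 1
  height(35) = 1 + max(-1, -1) = 0
  height(26) = 1 + max(-1, 0) = 1
  height(13) = 1 + max(-1, 1) = 2
  height(10) = 1 + max(1, 2) = 3
  height(38) = 1 + max(3, -1) = 4
  height(48) = 1 + max(-1, -1) = 0
  height(40) = 1 + max(4, 0) = 5
Height = 5


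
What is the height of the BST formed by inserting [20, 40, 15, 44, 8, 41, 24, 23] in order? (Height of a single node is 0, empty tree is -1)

Insertion order: [20, 40, 15, 44, 8, 41, 24, 23]
Tree (level-order array): [20, 15, 40, 8, None, 24, 44, None, None, 23, None, 41]
Compute height bottom-up (empty subtree = -1):
  height(8) = 1 + max(-1, -1) = 0
  height(15) = 1 + max(0, -1) = 1
  height(23) = 1 + max(-1, -1) = 0
  height(24) = 1 + max(0, -1) = 1
  height(41) = 1 + max(-1, -1) = 0
  height(44) = 1 + max(0, -1) = 1
  height(40) = 1 + max(1, 1) = 2
  height(20) = 1 + max(1, 2) = 3
Height = 3


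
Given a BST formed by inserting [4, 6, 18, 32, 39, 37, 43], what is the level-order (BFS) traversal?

Tree insertion order: [4, 6, 18, 32, 39, 37, 43]
Tree (level-order array): [4, None, 6, None, 18, None, 32, None, 39, 37, 43]
BFS from the root, enqueuing left then right child of each popped node:
  queue [4] -> pop 4, enqueue [6], visited so far: [4]
  queue [6] -> pop 6, enqueue [18], visited so far: [4, 6]
  queue [18] -> pop 18, enqueue [32], visited so far: [4, 6, 18]
  queue [32] -> pop 32, enqueue [39], visited so far: [4, 6, 18, 32]
  queue [39] -> pop 39, enqueue [37, 43], visited so far: [4, 6, 18, 32, 39]
  queue [37, 43] -> pop 37, enqueue [none], visited so far: [4, 6, 18, 32, 39, 37]
  queue [43] -> pop 43, enqueue [none], visited so far: [4, 6, 18, 32, 39, 37, 43]
Result: [4, 6, 18, 32, 39, 37, 43]
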